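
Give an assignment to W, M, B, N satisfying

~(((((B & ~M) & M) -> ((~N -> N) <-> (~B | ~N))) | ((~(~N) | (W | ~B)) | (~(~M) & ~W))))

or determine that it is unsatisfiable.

Case M = True: the formula becomes ~((True | ((~(~N) | (W | ~B)) | ~W))) = False.
Case M = False: the formula becomes ~((True | (~(~N) | (W | ~B)))) = False.
Both cases fail — unsatisfiable.

The formula is unsatisfiable.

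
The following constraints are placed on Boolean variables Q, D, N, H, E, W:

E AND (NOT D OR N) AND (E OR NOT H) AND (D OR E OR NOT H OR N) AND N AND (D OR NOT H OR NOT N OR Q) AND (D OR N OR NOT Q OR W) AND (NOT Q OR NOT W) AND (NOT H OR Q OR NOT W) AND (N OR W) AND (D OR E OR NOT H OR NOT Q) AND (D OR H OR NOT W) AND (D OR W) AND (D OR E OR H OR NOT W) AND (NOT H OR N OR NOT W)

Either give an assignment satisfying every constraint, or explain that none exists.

Unit clause (E) forces E = True.
Unit clause (N) forces N = True.
Set Q = True.
  then (NOT Q OR NOT W) forces W = False.
  then (D OR W) forces D = True.
Set H = False.
All clauses satisfied.

Q = True, D = True, N = True, H = False, E = True, W = False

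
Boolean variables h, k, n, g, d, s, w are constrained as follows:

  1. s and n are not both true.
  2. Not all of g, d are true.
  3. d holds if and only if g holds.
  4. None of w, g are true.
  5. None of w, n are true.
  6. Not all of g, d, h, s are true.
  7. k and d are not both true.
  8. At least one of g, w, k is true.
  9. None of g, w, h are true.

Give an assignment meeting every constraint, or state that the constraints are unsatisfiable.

h = False, k = True, n = False, g = False, d = False, s = False, w = False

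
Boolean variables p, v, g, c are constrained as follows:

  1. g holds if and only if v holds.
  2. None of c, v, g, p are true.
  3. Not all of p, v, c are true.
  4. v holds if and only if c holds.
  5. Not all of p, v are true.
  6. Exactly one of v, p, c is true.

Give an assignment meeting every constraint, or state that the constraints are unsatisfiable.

UNSATISFIABLE

Case p = True:
  Constraint (2) is violated (p=T) — contradiction.
Case p = False:
  (2) forces c = False.
  (2) forces v = False.
  Constraint (6) is violated (v=F, p=F, c=F) — contradiction.
Both cases fail — unsatisfiable.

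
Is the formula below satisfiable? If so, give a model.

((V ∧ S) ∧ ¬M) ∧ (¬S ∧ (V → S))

Case S = True: the conjunct ¬S is False.
Case S = False: the conjunct S is False.
Both cases fail — unsatisfiable.

Unsatisfiable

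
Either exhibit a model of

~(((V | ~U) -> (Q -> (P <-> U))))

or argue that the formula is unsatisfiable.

Q = True, P = False, V = True, U = True

  ~(((V | ~U) -> (Q -> (P <-> U)))) = True
    (V | ~U) -> (Q -> (P <-> U)) = False
      V | ~U = True
        ~U = False
      Q -> (P <-> U) = False
        P <-> U = False
The formula evaluates to True.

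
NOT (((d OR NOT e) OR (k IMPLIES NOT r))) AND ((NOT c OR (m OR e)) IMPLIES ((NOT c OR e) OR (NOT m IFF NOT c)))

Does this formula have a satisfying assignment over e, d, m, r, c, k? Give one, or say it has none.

e=T; d=F; m=T; r=T; c=T; k=T

  NOT (((d OR NOT e) OR (k IMPLIES NOT r))) = True
    (d OR NOT e) OR (k IMPLIES NOT r) = False
      d OR NOT e = False
        NOT e = False
      k IMPLIES NOT r = False
        NOT r = False
  (NOT c OR (m OR e)) IMPLIES ((NOT c OR e) OR (NOT m IFF NOT c)) = True
    NOT c OR (m OR e) = True
      NOT c = False
      m OR e = True
    (NOT c OR e) OR (NOT m IFF NOT c) = True
      NOT c OR e = True
        NOT c = False
      NOT m IFF NOT c = True
        NOT m = False
        NOT c = False
Both conjuncts True, so the formula holds.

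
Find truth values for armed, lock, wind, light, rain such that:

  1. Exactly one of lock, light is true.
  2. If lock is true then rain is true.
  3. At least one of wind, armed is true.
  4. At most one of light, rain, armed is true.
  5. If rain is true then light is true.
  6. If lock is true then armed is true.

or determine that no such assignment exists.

armed: False; lock: False; wind: True; light: True; rain: False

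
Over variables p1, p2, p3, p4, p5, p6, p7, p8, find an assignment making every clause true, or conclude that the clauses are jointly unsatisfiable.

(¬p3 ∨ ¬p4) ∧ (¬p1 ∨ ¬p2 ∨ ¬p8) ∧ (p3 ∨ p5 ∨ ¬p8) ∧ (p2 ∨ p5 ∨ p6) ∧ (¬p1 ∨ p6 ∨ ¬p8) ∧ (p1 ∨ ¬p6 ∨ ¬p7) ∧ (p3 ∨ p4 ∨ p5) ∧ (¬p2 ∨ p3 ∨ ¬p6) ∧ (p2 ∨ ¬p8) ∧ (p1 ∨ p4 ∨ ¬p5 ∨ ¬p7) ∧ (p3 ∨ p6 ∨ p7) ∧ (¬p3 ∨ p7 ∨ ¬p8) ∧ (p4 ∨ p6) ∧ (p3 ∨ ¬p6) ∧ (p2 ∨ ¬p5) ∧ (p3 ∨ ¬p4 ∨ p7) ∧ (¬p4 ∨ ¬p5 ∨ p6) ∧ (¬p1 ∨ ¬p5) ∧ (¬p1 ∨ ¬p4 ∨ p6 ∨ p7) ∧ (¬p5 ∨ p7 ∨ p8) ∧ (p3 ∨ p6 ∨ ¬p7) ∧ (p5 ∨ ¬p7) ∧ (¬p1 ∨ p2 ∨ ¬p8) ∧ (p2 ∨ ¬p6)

p1 = True, p2 = True, p3 = True, p4 = False, p5 = False, p6 = True, p7 = False, p8 = False

Set p1 = True.
  then (¬p1 ∨ ¬p5) forces p5 = False.
  then (p5 ∨ ¬p7) forces p7 = False.
Set p2 = True.
  then (¬p1 ∨ ¬p2 ∨ ¬p8) forces p8 = False.
Try p3 = False:
  (p3 ∨ p4 ∨ p5) forces p4 = True.
  clause (p3 ∨ ¬p4 ∨ p7) is falsified — backtrack.
So p3 = True.
  then (¬p3 ∨ ¬p4) forces p4 = False.
  then (p4 ∨ p6) forces p6 = True.
All clauses satisfied.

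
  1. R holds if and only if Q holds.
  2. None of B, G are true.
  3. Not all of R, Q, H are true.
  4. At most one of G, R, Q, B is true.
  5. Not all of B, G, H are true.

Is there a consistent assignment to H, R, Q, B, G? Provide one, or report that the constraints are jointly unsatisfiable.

H = True, R = False, Q = False, B = False, G = False

  (1) R=F, Q=F — same ✓
  (2) {B, G}: 0 true — none ✓
  (3) {R, Q, H}: 1/3 true — not all ✓
  (4) {G, R, Q, B}: 0 true — at most one ✓
  (5) {B, G, H}: 1/3 true — not all ✓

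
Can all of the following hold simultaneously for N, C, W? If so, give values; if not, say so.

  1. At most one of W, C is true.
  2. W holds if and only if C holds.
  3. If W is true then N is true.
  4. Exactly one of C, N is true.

N=T; C=F; W=F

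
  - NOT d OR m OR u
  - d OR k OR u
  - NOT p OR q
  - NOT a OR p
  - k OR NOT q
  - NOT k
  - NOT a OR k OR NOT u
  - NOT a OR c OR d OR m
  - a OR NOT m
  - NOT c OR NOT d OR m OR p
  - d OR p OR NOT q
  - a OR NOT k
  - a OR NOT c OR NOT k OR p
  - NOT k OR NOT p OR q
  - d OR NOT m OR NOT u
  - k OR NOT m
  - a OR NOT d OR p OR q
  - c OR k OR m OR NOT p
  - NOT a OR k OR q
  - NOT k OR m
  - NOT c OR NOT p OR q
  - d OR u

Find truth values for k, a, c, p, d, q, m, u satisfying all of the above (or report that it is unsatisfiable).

k = False, a = False, c = True, p = False, d = False, q = False, m = False, u = True

Unit clause (NOT k) forces k = False.
In (k OR NOT m) only NOT m is left, so m = False.
In (k OR NOT q) only NOT q is left, so q = False.
In (NOT a OR k OR q) only NOT a is left, so a = False.
In (NOT p OR q) only NOT p is left, so p = False.
In (a OR NOT d OR p OR q) only NOT d is left, so d = False.
In (d OR u) only u is left, so u = True.
Set c = True.
All clauses satisfied.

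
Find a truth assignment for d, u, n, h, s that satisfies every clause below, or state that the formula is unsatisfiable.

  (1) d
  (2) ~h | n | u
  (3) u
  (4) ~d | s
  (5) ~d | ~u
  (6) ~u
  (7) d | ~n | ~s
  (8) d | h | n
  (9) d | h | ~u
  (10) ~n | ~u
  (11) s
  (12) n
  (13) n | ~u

Case u = True:
  Clause (~u) is falsified — contradiction.
Case u = False:
  Clause (u) is falsified — contradiction.
Both cases fail, so the formula is unsatisfiable.

UNSATISFIABLE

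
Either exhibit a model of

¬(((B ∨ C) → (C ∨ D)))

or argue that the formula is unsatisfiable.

D=F, B=T, C=F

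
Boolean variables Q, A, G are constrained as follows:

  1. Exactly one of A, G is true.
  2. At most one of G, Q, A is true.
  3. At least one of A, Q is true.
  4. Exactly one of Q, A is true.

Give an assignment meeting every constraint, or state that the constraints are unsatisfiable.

Q = False; A = True; G = False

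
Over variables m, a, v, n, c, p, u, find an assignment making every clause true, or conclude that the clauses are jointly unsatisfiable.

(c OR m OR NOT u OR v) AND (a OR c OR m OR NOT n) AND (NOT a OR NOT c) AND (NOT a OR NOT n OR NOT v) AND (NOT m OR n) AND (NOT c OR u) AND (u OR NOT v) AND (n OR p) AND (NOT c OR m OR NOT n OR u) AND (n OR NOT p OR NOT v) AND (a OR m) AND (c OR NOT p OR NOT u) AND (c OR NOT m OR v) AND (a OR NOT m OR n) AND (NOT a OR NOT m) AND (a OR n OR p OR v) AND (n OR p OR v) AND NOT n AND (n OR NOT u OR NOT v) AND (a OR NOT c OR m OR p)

m: False; a: True; v: False; n: False; c: False; p: True; u: False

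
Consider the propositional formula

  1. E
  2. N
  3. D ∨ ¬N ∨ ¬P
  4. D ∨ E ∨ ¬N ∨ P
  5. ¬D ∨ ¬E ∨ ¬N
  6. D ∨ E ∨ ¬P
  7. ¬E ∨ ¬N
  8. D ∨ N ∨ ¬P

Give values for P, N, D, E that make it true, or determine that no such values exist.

Case N = True:
  (E) forces E = True.
  Clause (¬E ∨ ¬N) is falsified — contradiction.
Case N = False:
  Clause (N) is falsified — contradiction.
Both cases fail, so the formula is unsatisfiable.

No satisfying assignment exists.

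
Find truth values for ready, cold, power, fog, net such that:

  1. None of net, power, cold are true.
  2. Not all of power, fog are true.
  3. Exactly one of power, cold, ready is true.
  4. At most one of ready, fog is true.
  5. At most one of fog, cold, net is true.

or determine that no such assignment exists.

ready: True; cold: False; power: False; fog: False; net: False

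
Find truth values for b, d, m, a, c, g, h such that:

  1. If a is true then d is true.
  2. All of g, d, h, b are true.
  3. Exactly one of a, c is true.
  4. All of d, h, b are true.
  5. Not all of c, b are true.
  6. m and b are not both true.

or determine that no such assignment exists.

b: True; d: True; m: False; a: True; c: False; g: True; h: True

  (1) a=T ⇒ d: T ✓
  (2) {g, d, h, b}: all 4 true ✓
  (3) {a, c}: 1 true — exactly one ✓
  (4) {d, h, b}: all 3 true ✓
  (5) {c, b}: 1/2 true — not all ✓
  (6) m=F, b=T — not both ✓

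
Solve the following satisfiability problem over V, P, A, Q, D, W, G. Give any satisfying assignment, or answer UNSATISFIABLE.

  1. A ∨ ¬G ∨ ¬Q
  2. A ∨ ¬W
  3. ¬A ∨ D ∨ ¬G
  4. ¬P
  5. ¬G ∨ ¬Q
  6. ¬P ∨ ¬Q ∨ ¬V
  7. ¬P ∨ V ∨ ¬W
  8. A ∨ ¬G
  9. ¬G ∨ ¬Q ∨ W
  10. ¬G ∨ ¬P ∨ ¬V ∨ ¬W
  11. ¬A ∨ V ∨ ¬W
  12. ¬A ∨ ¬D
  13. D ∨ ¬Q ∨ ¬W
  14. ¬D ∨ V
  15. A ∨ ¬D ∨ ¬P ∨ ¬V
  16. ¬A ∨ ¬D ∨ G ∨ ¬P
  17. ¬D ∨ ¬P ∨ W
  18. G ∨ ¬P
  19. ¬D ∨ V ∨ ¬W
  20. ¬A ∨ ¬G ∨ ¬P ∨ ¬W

Unit clause (¬P) forces P = False.
Set V = False.
  then (¬D ∨ V) forces D = False.
Set A = True.
  then (¬A ∨ D ∨ ¬G) forces G = False.
  then (¬A ∨ V ∨ ¬W) forces W = False.
Set Q = True.
All clauses satisfied.

V: False, P: False, A: True, Q: True, D: False, W: False, G: False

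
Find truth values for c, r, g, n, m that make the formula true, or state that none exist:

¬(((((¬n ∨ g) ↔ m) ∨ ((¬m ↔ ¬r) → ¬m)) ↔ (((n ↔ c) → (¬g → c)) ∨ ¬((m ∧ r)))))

c=T, r=T, g=F, n=T, m=T

  ¬(((((¬n ∨ g) ↔ m) ∨ ((¬m ↔ ¬r) → ¬m)) ↔ (((n ↔ c) → (¬g → c)) ∨ ¬((m ∧ r))))) = True
    (((¬n ∨ g) ↔ m) ∨ ((¬m ↔ ¬r) → ¬m)) ↔ (((n ↔ c) → (¬g → c)) ∨ ¬((m ∧ r))) = False
      ((¬n ∨ g) ↔ m) ∨ ((¬m ↔ ¬r) → ¬m) = False
        (¬n ∨ g) ↔ m = False
          ¬n ∨ g = False
            ¬n = False
        (¬m ↔ ¬r) → ¬m = False
          ¬m ↔ ¬r = True
            ¬m = False
            ¬r = False
          ¬m = False
      ((n ↔ c) → (¬g → c)) ∨ ¬((m ∧ r)) = True
        (n ↔ c) → (¬g → c) = True
          n ↔ c = True
          ¬g → c = True
            ¬g = True
        ¬((m ∧ r)) = False
          m ∧ r = True
The formula evaluates to True.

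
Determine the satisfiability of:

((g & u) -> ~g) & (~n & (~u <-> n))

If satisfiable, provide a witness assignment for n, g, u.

n = False; g = False; u = True

  (g & u) -> ~g = True
    g & u = False
    ~g = True
  ~n & (~u <-> n) = True
    ~n = True
    ~u <-> n = True
      ~u = False
Both conjuncts True, so the formula holds.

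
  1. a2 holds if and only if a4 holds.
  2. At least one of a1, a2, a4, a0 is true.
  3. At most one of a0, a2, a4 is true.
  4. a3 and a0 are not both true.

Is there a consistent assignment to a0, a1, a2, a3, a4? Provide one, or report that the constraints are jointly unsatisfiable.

a0: True, a1: True, a2: False, a3: False, a4: False

  (1) a2=F, a4=F — same ✓
  (2) {a1, a2, a4, a0}: 2 true — at least one ✓
  (3) {a0, a2, a4}: 1 true — at most one ✓
  (4) a3=F, a0=T — not both ✓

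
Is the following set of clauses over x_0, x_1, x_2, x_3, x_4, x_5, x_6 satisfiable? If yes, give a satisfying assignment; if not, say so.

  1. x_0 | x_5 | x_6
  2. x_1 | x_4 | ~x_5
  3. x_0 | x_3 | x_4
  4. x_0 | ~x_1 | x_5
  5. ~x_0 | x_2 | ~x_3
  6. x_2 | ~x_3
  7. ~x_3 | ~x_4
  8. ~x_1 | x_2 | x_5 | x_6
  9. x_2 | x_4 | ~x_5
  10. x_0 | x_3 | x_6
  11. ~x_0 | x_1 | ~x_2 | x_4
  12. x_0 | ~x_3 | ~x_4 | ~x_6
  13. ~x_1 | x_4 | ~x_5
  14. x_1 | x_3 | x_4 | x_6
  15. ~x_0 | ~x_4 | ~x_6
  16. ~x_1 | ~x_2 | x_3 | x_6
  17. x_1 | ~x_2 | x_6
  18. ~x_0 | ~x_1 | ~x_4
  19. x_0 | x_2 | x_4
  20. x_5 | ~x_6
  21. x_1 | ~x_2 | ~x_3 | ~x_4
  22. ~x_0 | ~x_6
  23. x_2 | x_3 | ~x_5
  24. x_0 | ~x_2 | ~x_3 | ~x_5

x_0 = True, x_1 = True, x_2 = True, x_3 = True, x_4 = False, x_5 = False, x_6 = False

Set x_0 = True.
  then (~x_0 | ~x_6) forces x_6 = False.
Set x_1 = True.
  then (~x_0 | ~x_1 | ~x_4) forces x_4 = False.
  then (~x_1 | x_4 | ~x_5) forces x_5 = False.
  then (~x_1 | x_2 | x_5 | x_6) forces x_2 = True.
  then (~x_1 | ~x_2 | x_3 | x_6) forces x_3 = True.
All clauses satisfied.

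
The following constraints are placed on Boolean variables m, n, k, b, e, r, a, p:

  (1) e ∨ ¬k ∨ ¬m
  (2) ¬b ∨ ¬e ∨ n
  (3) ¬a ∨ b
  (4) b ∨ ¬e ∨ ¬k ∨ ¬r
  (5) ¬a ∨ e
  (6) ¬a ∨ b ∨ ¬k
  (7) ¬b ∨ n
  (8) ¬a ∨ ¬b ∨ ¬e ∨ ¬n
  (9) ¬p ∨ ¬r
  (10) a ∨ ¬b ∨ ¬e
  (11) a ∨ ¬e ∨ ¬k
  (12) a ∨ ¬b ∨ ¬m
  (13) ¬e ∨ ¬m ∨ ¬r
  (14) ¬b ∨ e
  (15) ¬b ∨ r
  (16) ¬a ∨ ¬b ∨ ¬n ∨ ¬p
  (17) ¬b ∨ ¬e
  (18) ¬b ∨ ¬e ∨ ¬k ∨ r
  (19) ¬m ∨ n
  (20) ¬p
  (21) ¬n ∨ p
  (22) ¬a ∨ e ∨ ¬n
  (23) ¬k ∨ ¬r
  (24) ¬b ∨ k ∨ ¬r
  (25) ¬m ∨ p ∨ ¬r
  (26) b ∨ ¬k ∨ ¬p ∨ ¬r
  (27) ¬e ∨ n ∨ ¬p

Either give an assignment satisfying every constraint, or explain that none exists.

Unit clause (¬p) forces p = False.
In (¬n ∨ p) only ¬n is left, so n = False.
In (¬b ∨ n) only ¬b is left, so b = False.
In (¬m ∨ n) only ¬m is left, so m = False.
In (¬a ∨ b) only ¬a is left, so a = False.
Set k = True.
  then (a ∨ ¬e ∨ ¬k) forces e = False.
  then (¬k ∨ ¬r) forces r = False.
All clauses satisfied.

m = False, n = False, k = True, b = False, e = False, r = False, a = False, p = False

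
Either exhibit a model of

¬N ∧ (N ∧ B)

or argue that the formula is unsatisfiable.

Unsatisfiable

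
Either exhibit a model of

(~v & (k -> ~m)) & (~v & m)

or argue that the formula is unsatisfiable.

k = False, m = True, v = False

  ~v & (k -> ~m) = True
    ~v = True
    k -> ~m = True
      ~m = False
  ~v & m = True
    ~v = True
Both conjuncts True, so the formula holds.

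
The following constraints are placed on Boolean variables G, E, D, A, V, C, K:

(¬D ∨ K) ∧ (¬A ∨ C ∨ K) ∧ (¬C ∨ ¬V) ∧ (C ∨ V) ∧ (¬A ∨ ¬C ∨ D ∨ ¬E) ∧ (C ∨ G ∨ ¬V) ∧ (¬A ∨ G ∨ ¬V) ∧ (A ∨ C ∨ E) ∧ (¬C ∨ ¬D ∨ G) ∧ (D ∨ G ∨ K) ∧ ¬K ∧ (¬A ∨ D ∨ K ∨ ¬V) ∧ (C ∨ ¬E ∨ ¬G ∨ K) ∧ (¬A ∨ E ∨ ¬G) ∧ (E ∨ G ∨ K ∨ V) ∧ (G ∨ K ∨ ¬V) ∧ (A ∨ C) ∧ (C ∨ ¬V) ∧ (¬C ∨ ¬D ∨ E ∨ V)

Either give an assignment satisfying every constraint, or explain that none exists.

G: True; E: True; D: False; A: False; V: False; C: True; K: False

Unit clause (¬K) forces K = False.
In (¬D ∨ K) only ¬D is left, so D = False.
In (D ∨ G ∨ K) only G is left, so G = True.
Set E = True.
  then (C ∨ ¬E ∨ ¬G ∨ K) forces C = True.
  then (¬C ∨ ¬V) forces V = False.
  then (¬A ∨ ¬C ∨ D ∨ ¬E) forces A = False.
All clauses satisfied.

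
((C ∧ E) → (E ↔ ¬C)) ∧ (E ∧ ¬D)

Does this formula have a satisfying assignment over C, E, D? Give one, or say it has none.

C: False, E: True, D: False

  (C ∧ E) → (E ↔ ¬C) = True
    C ∧ E = False
    E ↔ ¬C = True
      ¬C = True
  E ∧ ¬D = True
    ¬D = True
Both conjuncts True, so the formula holds.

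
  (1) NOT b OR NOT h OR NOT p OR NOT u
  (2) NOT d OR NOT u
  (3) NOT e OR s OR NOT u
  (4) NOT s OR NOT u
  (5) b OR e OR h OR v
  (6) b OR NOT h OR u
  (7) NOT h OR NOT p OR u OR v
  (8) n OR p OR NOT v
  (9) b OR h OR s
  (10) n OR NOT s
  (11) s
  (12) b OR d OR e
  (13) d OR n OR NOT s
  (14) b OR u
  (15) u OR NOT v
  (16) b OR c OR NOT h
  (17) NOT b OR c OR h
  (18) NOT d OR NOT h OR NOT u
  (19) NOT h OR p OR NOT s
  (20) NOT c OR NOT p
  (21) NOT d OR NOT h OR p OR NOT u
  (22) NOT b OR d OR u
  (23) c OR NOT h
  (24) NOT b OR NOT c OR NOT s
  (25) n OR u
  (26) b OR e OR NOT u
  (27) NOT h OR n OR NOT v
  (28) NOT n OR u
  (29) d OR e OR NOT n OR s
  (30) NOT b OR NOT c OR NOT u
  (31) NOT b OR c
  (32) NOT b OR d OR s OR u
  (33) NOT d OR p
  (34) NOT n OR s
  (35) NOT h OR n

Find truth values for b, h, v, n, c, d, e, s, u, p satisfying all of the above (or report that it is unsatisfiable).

UNSATISFIABLE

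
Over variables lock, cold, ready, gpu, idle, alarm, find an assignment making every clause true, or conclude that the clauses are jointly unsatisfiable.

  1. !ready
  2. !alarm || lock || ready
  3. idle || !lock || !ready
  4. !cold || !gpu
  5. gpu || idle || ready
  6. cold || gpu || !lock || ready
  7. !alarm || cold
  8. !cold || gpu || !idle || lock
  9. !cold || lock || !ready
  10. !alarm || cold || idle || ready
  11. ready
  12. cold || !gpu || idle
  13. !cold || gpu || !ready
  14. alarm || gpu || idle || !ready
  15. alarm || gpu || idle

Unsatisfiable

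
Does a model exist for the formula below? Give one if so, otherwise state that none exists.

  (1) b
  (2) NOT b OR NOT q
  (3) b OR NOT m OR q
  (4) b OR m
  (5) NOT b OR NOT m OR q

Unit clause (b) forces b = True.
In (NOT b OR NOT q) only NOT q is left, so q = False.
In (NOT b OR NOT m OR q) only NOT m is left, so m = False.
All clauses satisfied.

m=F, b=T, q=F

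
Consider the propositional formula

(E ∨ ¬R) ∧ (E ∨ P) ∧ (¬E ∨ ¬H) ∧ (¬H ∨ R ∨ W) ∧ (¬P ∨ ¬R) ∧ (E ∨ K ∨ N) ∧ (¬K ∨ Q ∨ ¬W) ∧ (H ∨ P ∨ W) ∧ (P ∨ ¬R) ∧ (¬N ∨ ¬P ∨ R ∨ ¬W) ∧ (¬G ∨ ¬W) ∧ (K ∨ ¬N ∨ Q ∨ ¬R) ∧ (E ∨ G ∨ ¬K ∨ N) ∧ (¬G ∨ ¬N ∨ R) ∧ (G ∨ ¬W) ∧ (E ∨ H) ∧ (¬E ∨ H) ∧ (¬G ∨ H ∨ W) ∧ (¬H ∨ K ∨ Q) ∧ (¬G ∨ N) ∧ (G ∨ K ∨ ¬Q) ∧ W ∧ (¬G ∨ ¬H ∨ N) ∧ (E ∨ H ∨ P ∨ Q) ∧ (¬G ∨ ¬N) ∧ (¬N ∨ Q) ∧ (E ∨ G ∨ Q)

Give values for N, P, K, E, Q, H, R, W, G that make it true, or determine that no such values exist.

Unsatisfiable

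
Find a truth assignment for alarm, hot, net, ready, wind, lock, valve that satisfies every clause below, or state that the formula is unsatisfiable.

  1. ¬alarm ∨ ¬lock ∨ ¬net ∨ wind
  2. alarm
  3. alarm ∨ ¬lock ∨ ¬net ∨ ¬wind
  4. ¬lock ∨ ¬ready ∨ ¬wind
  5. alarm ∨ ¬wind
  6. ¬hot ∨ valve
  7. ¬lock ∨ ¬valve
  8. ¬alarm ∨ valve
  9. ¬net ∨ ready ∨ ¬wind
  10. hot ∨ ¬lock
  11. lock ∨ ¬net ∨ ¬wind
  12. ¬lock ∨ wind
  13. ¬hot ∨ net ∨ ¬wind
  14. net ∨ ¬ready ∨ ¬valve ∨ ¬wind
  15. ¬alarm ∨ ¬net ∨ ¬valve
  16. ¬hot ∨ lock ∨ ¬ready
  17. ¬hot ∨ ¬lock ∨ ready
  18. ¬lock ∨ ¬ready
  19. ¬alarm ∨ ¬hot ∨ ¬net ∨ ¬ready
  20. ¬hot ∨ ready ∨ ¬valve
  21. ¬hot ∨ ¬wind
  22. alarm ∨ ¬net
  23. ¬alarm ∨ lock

Case alarm = True:
  (¬alarm ∨ valve) forces valve = True.
  (¬lock ∨ ¬valve) forces lock = False.
  Clause (¬alarm ∨ lock) is falsified — contradiction.
Case alarm = False:
  Clause (alarm) is falsified — contradiction.
Both cases fail, so the formula is unsatisfiable.

The formula is unsatisfiable.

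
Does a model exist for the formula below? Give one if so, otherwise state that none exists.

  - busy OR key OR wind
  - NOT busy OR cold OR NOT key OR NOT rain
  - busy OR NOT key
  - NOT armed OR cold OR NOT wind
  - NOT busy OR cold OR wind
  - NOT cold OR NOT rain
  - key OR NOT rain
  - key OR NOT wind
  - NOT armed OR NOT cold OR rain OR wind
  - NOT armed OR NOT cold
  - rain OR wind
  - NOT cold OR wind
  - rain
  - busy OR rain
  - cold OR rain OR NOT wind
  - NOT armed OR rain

Case rain = True:
  (NOT cold OR NOT rain) forces cold = False.
  (key OR NOT rain) forces key = True.
  (NOT busy OR cold OR NOT key OR NOT rain) forces busy = False.
  Clause (busy OR NOT key) is falsified — contradiction.
Case rain = False:
  Clause (rain) is falsified — contradiction.
Both cases fail, so the formula is unsatisfiable.

Unsatisfiable — no assignment works.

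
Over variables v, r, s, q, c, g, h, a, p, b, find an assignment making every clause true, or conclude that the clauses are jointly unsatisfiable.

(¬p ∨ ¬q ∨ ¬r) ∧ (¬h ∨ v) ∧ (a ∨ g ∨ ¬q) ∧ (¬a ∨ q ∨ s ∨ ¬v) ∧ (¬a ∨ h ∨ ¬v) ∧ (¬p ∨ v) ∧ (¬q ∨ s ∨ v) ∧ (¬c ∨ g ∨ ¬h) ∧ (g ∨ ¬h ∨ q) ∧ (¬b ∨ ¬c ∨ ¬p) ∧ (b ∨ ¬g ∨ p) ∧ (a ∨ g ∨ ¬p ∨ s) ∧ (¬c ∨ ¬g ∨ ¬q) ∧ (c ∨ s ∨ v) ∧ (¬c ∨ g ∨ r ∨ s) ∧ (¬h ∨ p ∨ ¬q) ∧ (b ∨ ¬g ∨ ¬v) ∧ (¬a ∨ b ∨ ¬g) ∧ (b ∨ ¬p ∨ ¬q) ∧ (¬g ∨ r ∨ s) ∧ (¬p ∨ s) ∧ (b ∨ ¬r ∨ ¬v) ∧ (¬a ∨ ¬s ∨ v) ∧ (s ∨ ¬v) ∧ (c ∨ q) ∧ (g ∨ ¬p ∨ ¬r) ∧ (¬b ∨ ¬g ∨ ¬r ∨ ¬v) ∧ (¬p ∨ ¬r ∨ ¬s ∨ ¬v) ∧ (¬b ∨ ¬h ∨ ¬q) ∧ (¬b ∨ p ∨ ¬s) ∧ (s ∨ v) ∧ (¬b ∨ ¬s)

Set v = False.
  then (¬h ∨ v) forces h = False.
  then (¬p ∨ v) forces p = False.
  then (s ∨ v) forces s = True.
  then (¬b ∨ ¬s) forces b = False.
  then (b ∨ ¬g ∨ p) forces g = False.
  then (¬a ∨ ¬s ∨ v) forces a = False.
  then (a ∨ g ∨ ¬q) forces q = False.
  then (c ∨ q) forces c = True.
Set r = True.
All clauses satisfied.

v = False, r = True, s = True, q = False, c = True, g = False, h = False, a = False, p = False, b = False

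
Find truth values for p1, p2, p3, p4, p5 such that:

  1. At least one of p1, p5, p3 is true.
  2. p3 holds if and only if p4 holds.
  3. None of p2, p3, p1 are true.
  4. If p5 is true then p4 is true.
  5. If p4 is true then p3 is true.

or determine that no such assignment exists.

Case p1 = True:
  Constraint (3) is violated (p1=T) — contradiction.
Case p1 = False:
  (3) forces p2 = False.
  (3) forces p3 = False.
  (1) with p1=F, p3=F forces p5 = True.
  (2) with p3=F forces p4 = False.
  Constraint (4) is violated (p5=T, p4=F) — contradiction.
Both cases fail — unsatisfiable.

UNSATISFIABLE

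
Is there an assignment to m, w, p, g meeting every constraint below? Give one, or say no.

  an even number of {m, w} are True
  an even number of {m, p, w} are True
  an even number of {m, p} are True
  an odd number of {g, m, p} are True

m = False, w = False, p = False, g = True

{m, w}: 0 true → even ✓
{m, p, w}: 0 true → even ✓
{m, p}: 0 true → even ✓
{g, m, p}: 1 true → odd ✓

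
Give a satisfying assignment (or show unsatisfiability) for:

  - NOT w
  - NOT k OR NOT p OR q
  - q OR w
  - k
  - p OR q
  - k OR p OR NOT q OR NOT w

w = False, q = True, p = True, k = True

Unit clause (NOT w) forces w = False.
In (q OR w) only q is left, so q = True.
Unit clause (k) forces k = True.
Set p = True.
Check each clause:
  (NOT w): NOT w holds.
  (NOT k OR NOT p OR q): q holds.
  (q OR w): q holds.
  (k): k holds.
  (p OR q): p holds.
  (k OR p OR NOT q OR NOT w): k holds.
All clauses satisfied.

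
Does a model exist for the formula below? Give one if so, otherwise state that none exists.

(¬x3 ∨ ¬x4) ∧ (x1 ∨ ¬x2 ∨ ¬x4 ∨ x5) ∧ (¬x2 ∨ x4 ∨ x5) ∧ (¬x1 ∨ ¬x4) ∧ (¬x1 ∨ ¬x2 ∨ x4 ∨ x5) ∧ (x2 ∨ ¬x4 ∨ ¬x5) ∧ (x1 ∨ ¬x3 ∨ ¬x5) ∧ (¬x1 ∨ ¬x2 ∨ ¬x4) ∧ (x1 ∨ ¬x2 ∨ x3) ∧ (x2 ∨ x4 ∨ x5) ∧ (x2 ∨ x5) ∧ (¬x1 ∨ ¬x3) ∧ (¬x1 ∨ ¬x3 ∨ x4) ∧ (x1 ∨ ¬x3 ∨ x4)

Set x1 = True.
  then (¬x1 ∨ ¬x4) forces x4 = False.
  then (¬x1 ∨ ¬x3) forces x3 = False.
Set x2 = False.
  then (x2 ∨ x4 ∨ x5) forces x5 = True.
All clauses satisfied.

x1: True, x2: False, x3: False, x4: False, x5: True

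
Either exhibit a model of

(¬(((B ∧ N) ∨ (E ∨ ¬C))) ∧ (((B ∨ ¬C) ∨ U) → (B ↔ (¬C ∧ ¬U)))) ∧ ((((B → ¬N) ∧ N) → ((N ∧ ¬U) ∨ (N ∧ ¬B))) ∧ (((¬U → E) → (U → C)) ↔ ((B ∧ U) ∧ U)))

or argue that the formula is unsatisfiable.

The formula is unsatisfiable.

Case U = True: the formula simplifies to (¬(((B ∧ N) ∨ (E ∨ ¬C))) ∧ ¬B) ∧ ((((B → ¬N) ∧ N) → (N ∧ ¬B)) ∧ (C ↔ B)).
  B = True: the conjunct ¬B is False.
  B = False: simplifies to ¬((E ∨ ¬C)) ∧ ((N → N) ∧ ¬C).
    C = True: the conjunct ¬C is False.
    C = False: the conjunct ¬((E ∨ ¬C)) becomes ¬((E ∨ True)) = False.
Case U = False: the conjunct ((¬U → E) → (U → C)) ↔ ((B ∧ U) ∧ U) becomes (E → True) ↔ (False ∧ False) = False.
Both cases fail — unsatisfiable.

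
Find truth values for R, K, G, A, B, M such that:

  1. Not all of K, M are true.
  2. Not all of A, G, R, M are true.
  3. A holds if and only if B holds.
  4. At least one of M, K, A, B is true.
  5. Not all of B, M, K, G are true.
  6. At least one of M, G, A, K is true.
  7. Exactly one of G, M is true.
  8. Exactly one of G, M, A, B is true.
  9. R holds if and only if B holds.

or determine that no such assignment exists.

R=F, K=T, G=T, A=F, B=F, M=F

  (1) {K, M}: 1/2 true — not all ✓
  (2) {A, G, R, M}: 1/4 true — not all ✓
  (3) A=F, B=F — same ✓
  (4) {M, K, A, B}: 1 true — at least one ✓
  (5) {B, M, K, G}: 2/4 true — not all ✓
  (6) {M, G, A, K}: 2 true — at least one ✓
  (7) {G, M}: 1 true — exactly one ✓
  (8) {G, M, A, B}: 1 true — exactly one ✓
  (9) R=F, B=F — same ✓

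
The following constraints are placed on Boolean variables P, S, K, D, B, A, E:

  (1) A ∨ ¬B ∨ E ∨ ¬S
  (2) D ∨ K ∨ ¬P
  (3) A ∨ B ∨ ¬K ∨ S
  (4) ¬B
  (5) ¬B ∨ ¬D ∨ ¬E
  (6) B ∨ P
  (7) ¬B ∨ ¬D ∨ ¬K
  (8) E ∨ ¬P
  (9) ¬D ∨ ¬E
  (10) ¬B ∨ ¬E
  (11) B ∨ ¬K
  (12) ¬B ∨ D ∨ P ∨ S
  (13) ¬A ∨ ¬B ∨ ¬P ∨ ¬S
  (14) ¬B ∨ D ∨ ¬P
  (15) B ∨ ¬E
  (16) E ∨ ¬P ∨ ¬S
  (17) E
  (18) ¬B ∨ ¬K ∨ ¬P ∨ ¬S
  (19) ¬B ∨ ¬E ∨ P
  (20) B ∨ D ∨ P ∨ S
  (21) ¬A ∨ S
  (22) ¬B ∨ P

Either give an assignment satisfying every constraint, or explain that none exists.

Case E = True:
  (¬B) forces B = False.
  Clause (B ∨ ¬E) is falsified — contradiction.
Case E = False:
  Clause (E) is falsified — contradiction.
Both cases fail, so the formula is unsatisfiable.

UNSATISFIABLE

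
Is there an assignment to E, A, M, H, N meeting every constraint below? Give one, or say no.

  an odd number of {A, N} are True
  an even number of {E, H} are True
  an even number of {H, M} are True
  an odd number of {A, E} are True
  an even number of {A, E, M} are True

E=T, A=F, M=T, H=T, N=T

{A, N}: 1 true → odd ✓
{E, H}: 2 true → even ✓
{H, M}: 2 true → even ✓
{A, E}: 1 true → odd ✓
{A, E, M}: 2 true → even ✓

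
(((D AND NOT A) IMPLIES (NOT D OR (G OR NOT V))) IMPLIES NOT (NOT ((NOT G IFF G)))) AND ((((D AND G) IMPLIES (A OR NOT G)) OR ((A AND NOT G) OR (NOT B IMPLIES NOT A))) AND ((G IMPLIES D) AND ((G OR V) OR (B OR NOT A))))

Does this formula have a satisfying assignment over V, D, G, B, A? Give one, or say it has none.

V = True, D = True, G = False, B = True, A = False

  ((D AND NOT A) IMPLIES (NOT D OR (G OR NOT V))) IMPLIES NOT (NOT ((NOT G IFF G))) = True
    (D AND NOT A) IMPLIES (NOT D OR (G OR NOT V)) = False
      D AND NOT A = True
        NOT A = True
      NOT D OR (G OR NOT V) = False
        NOT D = False
        G OR NOT V = False
          NOT V = False
    NOT (NOT ((NOT G IFF G))) = False
      NOT ((NOT G IFF G)) = True
        NOT G IFF G = False
          NOT G = True
  (((D AND G) IMPLIES (A OR NOT G)) OR ((A AND NOT G) OR (NOT B IMPLIES NOT A))) AND ((G IMPLIES D) AND ((G OR V) OR (B OR NOT A))) = True
    ((D AND G) IMPLIES (A OR NOT G)) OR ((A AND NOT G) OR (NOT B IMPLIES NOT A)) = True
      (D AND G) IMPLIES (A OR NOT G) = True
        D AND G = False
        A OR NOT G = True
          NOT G = True
      (A AND NOT G) OR (NOT B IMPLIES NOT A) = True
        A AND NOT G = False
          NOT G = True
        NOT B IMPLIES NOT A = True
          NOT B = False
          NOT A = True
    (G IMPLIES D) AND ((G OR V) OR (B OR NOT A)) = True
      G IMPLIES D = True
      (G OR V) OR (B OR NOT A) = True
        G OR V = True
        B OR NOT A = True
          NOT A = True
Both conjuncts True, so the formula holds.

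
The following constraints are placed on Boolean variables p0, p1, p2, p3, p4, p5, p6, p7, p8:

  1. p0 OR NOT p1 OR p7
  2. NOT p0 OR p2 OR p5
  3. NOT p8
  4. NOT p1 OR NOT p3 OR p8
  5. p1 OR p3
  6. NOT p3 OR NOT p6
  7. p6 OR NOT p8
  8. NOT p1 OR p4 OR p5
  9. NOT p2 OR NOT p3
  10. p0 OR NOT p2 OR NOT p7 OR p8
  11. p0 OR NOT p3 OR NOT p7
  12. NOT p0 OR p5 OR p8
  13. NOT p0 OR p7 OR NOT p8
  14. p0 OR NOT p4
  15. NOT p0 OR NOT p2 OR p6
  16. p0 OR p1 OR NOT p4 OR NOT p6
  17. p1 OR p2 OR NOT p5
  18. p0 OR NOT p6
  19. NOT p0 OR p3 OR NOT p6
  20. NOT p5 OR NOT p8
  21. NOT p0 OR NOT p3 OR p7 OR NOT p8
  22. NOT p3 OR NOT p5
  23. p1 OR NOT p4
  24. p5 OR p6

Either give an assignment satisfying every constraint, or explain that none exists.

p0 = False, p1 = True, p2 = False, p3 = False, p4 = False, p5 = True, p6 = False, p7 = True, p8 = False

Unit clause (NOT p8) forces p8 = False.
Set p0 = False.
  then (p0 OR NOT p4) forces p4 = False.
  then (p0 OR NOT p6) forces p6 = False.
  then (p5 OR p6) forces p5 = True.
  then (NOT p3 OR NOT p5) forces p3 = False.
  then (p1 OR p3) forces p1 = True.
  then (p0 OR NOT p1 OR p7) forces p7 = True.
  then (p0 OR NOT p2 OR NOT p7 OR p8) forces p2 = False.
All clauses satisfied.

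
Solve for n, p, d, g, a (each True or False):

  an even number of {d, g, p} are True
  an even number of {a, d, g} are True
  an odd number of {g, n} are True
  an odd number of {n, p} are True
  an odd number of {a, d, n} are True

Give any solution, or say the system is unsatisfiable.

n = True, p = False, d = False, g = False, a = False

{d, g, p}: 0 true → even ✓
{a, d, g}: 0 true → even ✓
{g, n}: 1 true → odd ✓
{n, p}: 1 true → odd ✓
{a, d, n}: 1 true → odd ✓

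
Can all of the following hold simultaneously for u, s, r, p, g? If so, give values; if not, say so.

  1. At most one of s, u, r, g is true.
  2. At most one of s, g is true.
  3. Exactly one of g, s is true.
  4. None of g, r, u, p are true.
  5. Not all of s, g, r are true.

u = False, s = True, r = False, p = False, g = False

  (1) {s, u, r, g}: 1 true — at most one ✓
  (2) {s, g}: 1 true — at most one ✓
  (3) {g, s}: 1 true — exactly one ✓
  (4) {g, r, u, p}: 0 true — none ✓
  (5) {s, g, r}: 1/3 true — not all ✓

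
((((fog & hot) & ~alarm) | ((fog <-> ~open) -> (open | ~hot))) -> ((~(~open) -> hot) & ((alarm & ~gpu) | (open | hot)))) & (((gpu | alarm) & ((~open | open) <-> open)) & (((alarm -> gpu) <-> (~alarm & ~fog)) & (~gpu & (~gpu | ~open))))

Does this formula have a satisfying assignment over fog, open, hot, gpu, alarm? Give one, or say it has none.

fog = True; open = True; hot = True; gpu = False; alarm = True

  (((fog & hot) & ~alarm) | ((fog <-> ~open) -> (open | ~hot))) -> ((~(~open) -> hot) & ((alarm & ~gpu) | (open | hot))) = True
    ((fog & hot) & ~alarm) | ((fog <-> ~open) -> (open | ~hot)) = True
      (fog & hot) & ~alarm = False
        fog & hot = True
        ~alarm = False
      (fog <-> ~open) -> (open | ~hot) = True
        fog <-> ~open = False
          ~open = False
        open | ~hot = True
          ~hot = False
    (~(~open) -> hot) & ((alarm & ~gpu) | (open | hot)) = True
      ~(~open) -> hot = True
        ~(~open) = True
          ~open = False
      (alarm & ~gpu) | (open | hot) = True
        alarm & ~gpu = True
          ~gpu = True
        open | hot = True
  ((gpu | alarm) & ((~open | open) <-> open)) & (((alarm -> gpu) <-> (~alarm & ~fog)) & (~gpu & (~gpu | ~open))) = True
    (gpu | alarm) & ((~open | open) <-> open) = True
      gpu | alarm = True
      (~open | open) <-> open = True
        ~open | open = True
          ~open = False
    ((alarm -> gpu) <-> (~alarm & ~fog)) & (~gpu & (~gpu | ~open)) = True
      (alarm -> gpu) <-> (~alarm & ~fog) = True
        alarm -> gpu = False
        ~alarm & ~fog = False
          ~alarm = False
          ~fog = False
      ~gpu & (~gpu | ~open) = True
        ~gpu = True
        ~gpu | ~open = True
          ~gpu = True
          ~open = False
Both conjuncts True, so the formula holds.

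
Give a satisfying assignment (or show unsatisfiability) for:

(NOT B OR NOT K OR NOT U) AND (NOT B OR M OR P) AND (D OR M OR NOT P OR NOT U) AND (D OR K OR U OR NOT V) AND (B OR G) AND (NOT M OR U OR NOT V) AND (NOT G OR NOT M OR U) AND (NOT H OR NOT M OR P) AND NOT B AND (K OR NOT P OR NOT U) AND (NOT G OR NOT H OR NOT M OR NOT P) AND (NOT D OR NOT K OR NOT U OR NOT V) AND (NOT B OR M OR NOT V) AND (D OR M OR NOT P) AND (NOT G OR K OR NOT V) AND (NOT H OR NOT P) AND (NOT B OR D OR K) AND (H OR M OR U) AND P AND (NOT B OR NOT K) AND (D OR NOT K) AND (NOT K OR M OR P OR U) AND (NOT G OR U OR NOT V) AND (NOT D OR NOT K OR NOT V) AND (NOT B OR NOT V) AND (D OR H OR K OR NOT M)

B = False, P = True, G = True, U = True, H = False, D = True, V = False, M = True, K = True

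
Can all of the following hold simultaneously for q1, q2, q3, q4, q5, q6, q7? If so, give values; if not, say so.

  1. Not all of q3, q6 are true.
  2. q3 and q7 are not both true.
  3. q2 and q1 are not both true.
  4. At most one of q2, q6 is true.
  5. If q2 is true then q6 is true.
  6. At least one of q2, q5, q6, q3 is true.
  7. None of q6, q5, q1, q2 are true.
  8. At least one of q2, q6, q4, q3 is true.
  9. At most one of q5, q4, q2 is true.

q1 = False; q2 = False; q3 = True; q4 = True; q5 = False; q6 = False; q7 = False

  (1) {q3, q6}: 1/2 true — not all ✓
  (2) q3=T, q7=F — not both ✓
  (3) q2=F, q1=F — not both ✓
  (4) {q2, q6}: 0 true — at most one ✓
  (5) q2=F ⇒ q6: vacuous ✓
  (6) {q2, q5, q6, q3}: 1 true — at least one ✓
  (7) {q6, q5, q1, q2}: 0 true — none ✓
  (8) {q2, q6, q4, q3}: 2 true — at least one ✓
  (9) {q5, q4, q2}: 1 true — at most one ✓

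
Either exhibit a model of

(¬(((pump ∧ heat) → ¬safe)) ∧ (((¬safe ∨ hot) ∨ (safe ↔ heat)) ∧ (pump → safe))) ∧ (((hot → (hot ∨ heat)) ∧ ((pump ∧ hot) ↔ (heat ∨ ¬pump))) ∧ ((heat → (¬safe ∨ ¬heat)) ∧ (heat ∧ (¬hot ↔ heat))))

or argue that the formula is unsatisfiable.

Case heat = True: the formula simplifies to (¬((pump → ¬safe)) ∧ (((¬safe ∨ hot) ∨ safe) ∧ (pump → safe))) ∧ ((pump ∧ hot) ∧ (¬safe ∧ ¬hot)).
  hot = True: the conjunct ¬hot is False.
  hot = False: the conjunct hot is False.
Case heat = False: the conjunct ¬(((pump ∧ heat) → ¬safe)) becomes ¬((False → ¬safe)) = False.
Both cases fail — unsatisfiable.

Unsatisfiable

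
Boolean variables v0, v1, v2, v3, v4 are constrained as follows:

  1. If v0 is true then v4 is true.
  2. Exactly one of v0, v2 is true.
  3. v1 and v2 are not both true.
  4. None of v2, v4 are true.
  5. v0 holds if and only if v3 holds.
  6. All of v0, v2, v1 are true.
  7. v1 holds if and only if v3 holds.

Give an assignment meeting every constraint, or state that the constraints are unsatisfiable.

Unsatisfiable — no assignment works.

Case v2 = True:
  Constraint (4) is violated (v2=T) — contradiction.
Case v2 = False:
  Constraint (6) is violated (v2=F) — contradiction.
Both cases fail — unsatisfiable.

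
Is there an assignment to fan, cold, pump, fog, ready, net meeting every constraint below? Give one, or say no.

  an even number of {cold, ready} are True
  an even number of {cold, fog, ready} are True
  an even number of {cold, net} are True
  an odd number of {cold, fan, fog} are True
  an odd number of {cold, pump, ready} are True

fan: True, cold: False, pump: True, fog: False, ready: False, net: False

{cold, ready}: 0 true → even ✓
{cold, fog, ready}: 0 true → even ✓
{cold, net}: 0 true → even ✓
{cold, fan, fog}: 1 true → odd ✓
{cold, pump, ready}: 1 true → odd ✓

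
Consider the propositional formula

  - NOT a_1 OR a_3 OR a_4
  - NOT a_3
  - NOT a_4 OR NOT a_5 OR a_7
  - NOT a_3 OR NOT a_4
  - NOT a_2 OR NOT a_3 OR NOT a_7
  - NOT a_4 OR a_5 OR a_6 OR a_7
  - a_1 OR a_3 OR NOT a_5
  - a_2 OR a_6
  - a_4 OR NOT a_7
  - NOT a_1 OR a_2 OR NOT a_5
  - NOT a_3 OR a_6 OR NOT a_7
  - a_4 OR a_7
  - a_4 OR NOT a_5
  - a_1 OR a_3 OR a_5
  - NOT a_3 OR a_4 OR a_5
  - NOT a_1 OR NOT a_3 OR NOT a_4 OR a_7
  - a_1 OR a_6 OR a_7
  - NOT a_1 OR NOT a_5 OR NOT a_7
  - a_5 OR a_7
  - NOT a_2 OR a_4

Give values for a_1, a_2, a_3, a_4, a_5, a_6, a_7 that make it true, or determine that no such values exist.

Unit clause (NOT a_3) forces a_3 = False.
Try a_1 = False:
  (a_1 OR a_3 OR NOT a_5) forces a_5 = False.
  clause (a_1 OR a_3 OR a_5) is falsified — backtrack.
So a_1 = True.
  then (NOT a_1 OR a_3 OR a_4) forces a_4 = True.
Set a_2 = True.
Set a_5 = False.
  then (a_5 OR a_7) forces a_7 = True.
Set a_6 = True.
All clauses satisfied.

a_1=T; a_2=T; a_3=F; a_4=T; a_5=F; a_6=T; a_7=T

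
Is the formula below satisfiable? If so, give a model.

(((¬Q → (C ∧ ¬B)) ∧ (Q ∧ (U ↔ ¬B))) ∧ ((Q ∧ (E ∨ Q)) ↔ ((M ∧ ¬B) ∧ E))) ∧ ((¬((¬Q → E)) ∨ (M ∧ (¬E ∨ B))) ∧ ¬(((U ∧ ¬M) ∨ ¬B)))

Case B = True: the formula simplifies to ((Q ∧ (Q ∧ ¬U)) ∧ ¬((Q ∧ (E ∨ Q)))) ∧ ((¬((¬Q → E)) ∨ M) ∧ ¬((U ∧ ¬M))).
  Q = True: the conjunct ¬((Q ∧ (E ∨ Q))) becomes ¬((True ∧ True)) = False.
  Q = False: the conjunct Q is False.
Case B = False: the conjunct ¬(((U ∧ ¬M) ∨ ¬B)) becomes ¬(((U ∧ ¬M) ∨ True)) = False.
Both cases fail — unsatisfiable.

Unsatisfiable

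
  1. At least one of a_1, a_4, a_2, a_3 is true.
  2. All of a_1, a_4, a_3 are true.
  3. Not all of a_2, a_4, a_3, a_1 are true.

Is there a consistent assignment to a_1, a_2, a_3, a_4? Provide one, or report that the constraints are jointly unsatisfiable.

a_1 = True, a_2 = False, a_3 = True, a_4 = True

  (1) {a_1, a_4, a_2, a_3}: 3 true — at least one ✓
  (2) {a_1, a_4, a_3}: all 3 true ✓
  (3) {a_2, a_4, a_3, a_1}: 3/4 true — not all ✓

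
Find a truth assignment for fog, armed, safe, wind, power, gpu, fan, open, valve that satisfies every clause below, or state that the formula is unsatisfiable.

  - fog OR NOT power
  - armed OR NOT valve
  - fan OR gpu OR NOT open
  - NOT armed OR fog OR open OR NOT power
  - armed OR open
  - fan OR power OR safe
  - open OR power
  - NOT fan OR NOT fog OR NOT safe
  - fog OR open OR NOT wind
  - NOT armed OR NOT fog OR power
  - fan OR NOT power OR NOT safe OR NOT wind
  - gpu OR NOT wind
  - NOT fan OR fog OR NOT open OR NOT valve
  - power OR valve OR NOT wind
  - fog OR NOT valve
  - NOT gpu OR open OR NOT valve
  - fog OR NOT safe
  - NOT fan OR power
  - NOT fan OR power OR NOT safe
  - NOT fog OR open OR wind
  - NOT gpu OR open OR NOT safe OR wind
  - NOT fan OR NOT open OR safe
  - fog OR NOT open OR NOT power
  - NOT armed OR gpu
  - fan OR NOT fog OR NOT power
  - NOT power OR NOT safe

fog=T, armed=F, safe=T, wind=F, power=F, gpu=T, fan=F, open=T, valve=F

Set fog = True.
Set armed = False.
  then (armed OR NOT valve) forces valve = False.
  then (armed OR open) forces open = True.
Try safe = False:
  (NOT fan OR NOT open OR safe) forces fan = False.
  (fan OR gpu OR NOT open) forces gpu = True.
  (fan OR power OR safe) forces power = True.
  clause (fan OR NOT fog OR NOT power) is falsified — backtrack.
So safe = True.
  then (NOT fan OR NOT fog OR NOT safe) forces fan = False.
  then (fan OR NOT fog OR NOT power) forces power = False.
  then (fan OR gpu OR NOT open) forces gpu = True.
  then (power OR valve OR NOT wind) forces wind = False.
All clauses satisfied.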